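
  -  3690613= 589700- 4280313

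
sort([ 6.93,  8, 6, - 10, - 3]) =[ - 10, -3,6,6.93,  8]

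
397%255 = 142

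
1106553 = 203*5451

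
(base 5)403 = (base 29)3G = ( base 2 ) 1100111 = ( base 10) 103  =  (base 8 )147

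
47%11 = 3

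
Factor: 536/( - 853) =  - 2^3 * 67^1*853^( - 1 ) 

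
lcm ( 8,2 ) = 8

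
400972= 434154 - 33182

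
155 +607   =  762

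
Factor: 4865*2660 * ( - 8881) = -2^2 * 5^2*7^2*19^1*83^1*107^1*139^1=- 114928132900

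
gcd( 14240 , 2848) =2848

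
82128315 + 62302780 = 144431095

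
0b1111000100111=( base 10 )7719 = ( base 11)5888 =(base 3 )101120220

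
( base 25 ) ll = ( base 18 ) 1c6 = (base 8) 1042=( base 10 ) 546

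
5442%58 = 48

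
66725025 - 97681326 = - 30956301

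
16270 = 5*3254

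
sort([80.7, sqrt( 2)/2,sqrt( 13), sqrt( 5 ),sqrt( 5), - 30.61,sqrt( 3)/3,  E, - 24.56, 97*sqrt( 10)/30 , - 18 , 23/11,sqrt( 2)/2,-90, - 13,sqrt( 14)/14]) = [ - 90,  -  30.61, - 24.56, - 18, - 13,sqrt( 14)/14,sqrt( 3)/3,sqrt(2)/2 , sqrt ( 2 )/2,23/11,sqrt( 5),sqrt (5)  ,  E , sqrt( 13),97*sqrt(10 )/30,80.7 ] 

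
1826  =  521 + 1305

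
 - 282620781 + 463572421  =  180951640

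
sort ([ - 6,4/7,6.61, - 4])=[-6, - 4,4/7, 6.61]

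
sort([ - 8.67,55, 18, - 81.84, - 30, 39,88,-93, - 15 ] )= [ - 93, - 81.84, - 30, - 15,-8.67,18, 39,55, 88]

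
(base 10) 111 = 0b1101111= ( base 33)3c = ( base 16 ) 6F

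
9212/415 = 9212/415 = 22.20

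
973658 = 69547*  14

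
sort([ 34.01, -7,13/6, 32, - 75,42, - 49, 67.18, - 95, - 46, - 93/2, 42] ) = [ - 95 ,-75, - 49,-93/2, - 46, - 7, 13/6,32,34.01,42, 42, 67.18] 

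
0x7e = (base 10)126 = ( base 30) 46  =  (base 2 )1111110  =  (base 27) 4i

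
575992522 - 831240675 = -255248153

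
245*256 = 62720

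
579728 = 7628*76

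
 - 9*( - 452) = 4068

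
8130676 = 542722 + 7587954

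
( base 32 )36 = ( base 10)102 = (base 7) 204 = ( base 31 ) 39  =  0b1100110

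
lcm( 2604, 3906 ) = 7812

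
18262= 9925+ 8337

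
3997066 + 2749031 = 6746097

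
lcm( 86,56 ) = 2408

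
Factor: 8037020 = 2^2*5^1*251^1*1601^1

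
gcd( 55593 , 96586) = 1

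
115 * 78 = 8970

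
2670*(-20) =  - 53400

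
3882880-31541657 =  -27658777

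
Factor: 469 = 7^1 *67^1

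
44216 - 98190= -53974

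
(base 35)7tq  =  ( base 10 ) 9616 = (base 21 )10gj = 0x2590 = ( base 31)A06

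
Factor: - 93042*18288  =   - 1701552096= - 2^5*3^5*127^1*1723^1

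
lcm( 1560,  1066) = 63960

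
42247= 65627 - 23380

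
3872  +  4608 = 8480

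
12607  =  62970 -50363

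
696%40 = 16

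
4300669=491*8759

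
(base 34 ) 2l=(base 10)89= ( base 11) 81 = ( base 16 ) 59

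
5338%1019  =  243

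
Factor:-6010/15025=-2/5 = -2^1*5^( - 1)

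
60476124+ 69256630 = 129732754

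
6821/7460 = 6821/7460=0.91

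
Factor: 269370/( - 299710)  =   - 657/731 = - 3^2 *17^( - 1)*43^( - 1 ) * 73^1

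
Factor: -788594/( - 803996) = 2^( - 1 )*29^(  -  2) * 41^1*59^1* 163^1*239^( - 1)= 394297/401998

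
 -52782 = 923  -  53705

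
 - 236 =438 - 674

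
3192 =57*56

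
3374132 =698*4834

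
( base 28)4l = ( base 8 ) 205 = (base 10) 133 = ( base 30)4D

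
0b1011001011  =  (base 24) 15j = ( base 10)715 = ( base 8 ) 1313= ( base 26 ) 11d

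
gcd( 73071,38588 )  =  1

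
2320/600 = 58/15= 3.87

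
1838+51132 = 52970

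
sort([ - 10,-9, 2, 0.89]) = [-10, - 9, 0.89, 2]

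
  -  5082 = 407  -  5489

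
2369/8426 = 2369/8426 =0.28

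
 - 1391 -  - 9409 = 8018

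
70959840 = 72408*980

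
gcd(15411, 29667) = 33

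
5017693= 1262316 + 3755377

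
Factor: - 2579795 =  - 5^1*23^1*22433^1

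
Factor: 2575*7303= 5^2*67^1*103^1*109^1 = 18805225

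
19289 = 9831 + 9458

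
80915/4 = 80915/4 = 20228.75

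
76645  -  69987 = 6658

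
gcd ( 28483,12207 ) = 4069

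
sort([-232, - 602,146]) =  [ - 602,-232 , 146] 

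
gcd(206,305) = 1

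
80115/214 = 374 + 79/214 = 374.37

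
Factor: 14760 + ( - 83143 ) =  -7^1*9769^1 = - 68383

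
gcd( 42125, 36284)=1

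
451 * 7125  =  3213375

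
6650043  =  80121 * 83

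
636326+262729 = 899055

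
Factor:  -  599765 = - 5^1*119953^1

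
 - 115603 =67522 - 183125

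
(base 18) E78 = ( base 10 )4670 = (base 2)1001000111110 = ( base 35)3sf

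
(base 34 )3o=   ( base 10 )126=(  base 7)240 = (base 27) 4I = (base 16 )7e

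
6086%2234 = 1618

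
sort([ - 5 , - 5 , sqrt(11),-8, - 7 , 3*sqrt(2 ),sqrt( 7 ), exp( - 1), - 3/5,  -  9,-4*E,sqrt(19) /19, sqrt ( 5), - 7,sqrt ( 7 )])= [ - 4*E, - 9,-8, - 7, - 7 , - 5,-5,  -  3/5,sqrt(19 ) /19,exp( - 1 ), sqrt( 5),sqrt( 7 ),sqrt(7) , sqrt(11), 3  *sqrt( 2 )]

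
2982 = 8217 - 5235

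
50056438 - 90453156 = - 40396718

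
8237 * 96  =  790752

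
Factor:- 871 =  - 13^1 * 67^1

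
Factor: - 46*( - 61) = 2806 = 2^1*23^1*61^1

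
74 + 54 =128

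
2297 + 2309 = 4606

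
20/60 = 1/3 = 0.33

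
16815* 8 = 134520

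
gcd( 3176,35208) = 8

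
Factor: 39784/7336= 4973/917  =  7^(- 1)*131^ (-1)*4973^1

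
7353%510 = 213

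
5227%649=35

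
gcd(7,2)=1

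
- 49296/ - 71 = 49296/71 = 694.31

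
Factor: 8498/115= 2^1*5^(-1)*7^1*23^( - 1 ) * 607^1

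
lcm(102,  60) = 1020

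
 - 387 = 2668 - 3055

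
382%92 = 14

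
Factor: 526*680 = 2^4*5^1*17^1*263^1 = 357680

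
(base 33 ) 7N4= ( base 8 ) 20302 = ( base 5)232021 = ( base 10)8386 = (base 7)33310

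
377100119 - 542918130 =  - 165818011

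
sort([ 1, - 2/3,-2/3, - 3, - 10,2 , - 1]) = [ - 10, - 3,-1, - 2/3, - 2/3,  1,2]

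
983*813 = 799179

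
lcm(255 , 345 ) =5865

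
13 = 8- - 5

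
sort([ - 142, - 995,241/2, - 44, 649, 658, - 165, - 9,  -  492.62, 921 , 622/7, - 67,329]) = [ - 995, - 492.62, - 165, - 142,-67,  -  44, - 9,622/7,241/2 , 329, 649,658, 921]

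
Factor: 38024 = 2^3 * 7^2 *97^1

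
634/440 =317/220 = 1.44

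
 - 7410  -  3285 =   -  10695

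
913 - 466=447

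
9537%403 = 268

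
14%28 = 14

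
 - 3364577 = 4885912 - 8250489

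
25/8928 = 25/8928 = 0.00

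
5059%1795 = 1469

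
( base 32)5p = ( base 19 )9E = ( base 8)271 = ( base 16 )b9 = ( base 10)185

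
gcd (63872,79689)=1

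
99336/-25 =-3974 + 14/25 = - 3973.44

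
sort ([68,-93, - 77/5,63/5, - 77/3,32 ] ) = [ - 93, - 77/3,-77/5,63/5,  32,68 ] 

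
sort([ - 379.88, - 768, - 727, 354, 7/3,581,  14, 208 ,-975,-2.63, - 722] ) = [-975, - 768, - 727 ,-722,-379.88, - 2.63, 7/3, 14,208,354, 581 ] 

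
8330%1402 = 1320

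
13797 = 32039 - 18242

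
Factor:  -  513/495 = -57/55 = - 3^1* 5^( - 1)*11^( - 1)*19^1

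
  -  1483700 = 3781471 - 5265171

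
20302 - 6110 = 14192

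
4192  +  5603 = 9795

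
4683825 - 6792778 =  -2108953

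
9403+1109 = 10512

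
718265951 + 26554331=744820282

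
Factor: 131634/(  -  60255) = -2^1*5^( - 1 )*13^ (-1)*71^1 = - 142/65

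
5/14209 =5/14209 = 0.00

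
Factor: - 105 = -3^1*5^1 *7^1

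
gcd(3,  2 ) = 1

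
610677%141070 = 46397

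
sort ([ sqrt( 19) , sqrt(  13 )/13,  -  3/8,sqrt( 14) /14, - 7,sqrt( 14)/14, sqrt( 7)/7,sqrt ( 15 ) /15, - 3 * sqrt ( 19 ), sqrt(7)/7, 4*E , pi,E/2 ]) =[ -3*sqrt( 19), - 7, - 3/8,  sqrt(15)/15 , sqrt( 14)/14,sqrt(14 )/14,sqrt ( 13 ) /13,sqrt( 7)/7 , sqrt( 7)/7,E/2, pi,sqrt( 19 ), 4*E ] 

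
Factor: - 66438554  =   - 2^1*7^1 * 13^1*19^1*19213^1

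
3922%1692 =538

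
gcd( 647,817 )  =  1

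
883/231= 3 + 190/231=3.82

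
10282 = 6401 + 3881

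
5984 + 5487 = 11471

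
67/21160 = 67/21160 = 0.00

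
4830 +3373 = 8203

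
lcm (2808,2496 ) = 22464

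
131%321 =131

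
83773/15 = 5584 + 13/15 = 5584.87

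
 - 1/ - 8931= 1/8931 = 0.00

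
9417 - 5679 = 3738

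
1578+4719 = 6297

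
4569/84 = 54 + 11/28 = 54.39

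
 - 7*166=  - 1162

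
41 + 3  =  44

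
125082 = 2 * 62541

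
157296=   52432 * 3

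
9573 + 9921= 19494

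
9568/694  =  4784/347 =13.79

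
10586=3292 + 7294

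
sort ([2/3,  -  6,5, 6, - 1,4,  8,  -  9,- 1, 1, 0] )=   [ - 9,  -  6, - 1, - 1, 0, 2/3, 1, 4, 5,6, 8 ] 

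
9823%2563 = 2134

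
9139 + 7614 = 16753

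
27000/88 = 3375/11 = 306.82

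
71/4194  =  71/4194 = 0.02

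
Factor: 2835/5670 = 1/2 = 2^(-1 )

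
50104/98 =25052/49=511.27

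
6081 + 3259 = 9340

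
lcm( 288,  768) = 2304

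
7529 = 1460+6069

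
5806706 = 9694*599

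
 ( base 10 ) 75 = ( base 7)135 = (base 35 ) 25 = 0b1001011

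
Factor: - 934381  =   - 7^2 * 19069^1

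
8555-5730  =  2825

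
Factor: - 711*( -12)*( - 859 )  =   - 7328988 = - 2^2*3^3  *  79^1 * 859^1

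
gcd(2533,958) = 1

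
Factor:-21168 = - 2^4*3^3*7^2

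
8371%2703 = 262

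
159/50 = 159/50  =  3.18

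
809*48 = 38832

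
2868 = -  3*( - 956)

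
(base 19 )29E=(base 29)128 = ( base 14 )48B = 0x38b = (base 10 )907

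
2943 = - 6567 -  - 9510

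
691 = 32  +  659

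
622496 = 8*77812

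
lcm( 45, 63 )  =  315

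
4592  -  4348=244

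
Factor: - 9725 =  - 5^2*389^1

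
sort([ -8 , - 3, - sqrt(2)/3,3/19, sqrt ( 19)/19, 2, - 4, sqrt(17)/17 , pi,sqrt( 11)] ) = [ - 8, - 4, - 3, - sqrt(2)/3  ,  3/19, sqrt (19 )/19, sqrt( 17 ) /17,2, pi,sqrt( 11 )]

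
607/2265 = 607/2265 = 0.27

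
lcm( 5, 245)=245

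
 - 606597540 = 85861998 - 692459538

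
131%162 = 131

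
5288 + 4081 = 9369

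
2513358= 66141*38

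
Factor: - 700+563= - 137^1 = -  137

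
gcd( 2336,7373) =73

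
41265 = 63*655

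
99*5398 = 534402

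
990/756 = 55/42 = 1.31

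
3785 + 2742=6527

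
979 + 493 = 1472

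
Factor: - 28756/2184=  - 2^( - 1)*3^ ( - 1)*79^1 = -79/6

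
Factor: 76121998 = 2^1*113^1*336823^1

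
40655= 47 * 865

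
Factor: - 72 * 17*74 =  - 2^4*3^2*17^1 * 37^1=- 90576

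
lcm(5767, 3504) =276816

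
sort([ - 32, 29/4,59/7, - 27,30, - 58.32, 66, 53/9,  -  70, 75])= [ - 70, - 58.32, - 32, - 27,53/9,29/4,59/7,30,66,  75]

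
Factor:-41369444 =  - 2^2*3079^1* 3359^1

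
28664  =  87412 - 58748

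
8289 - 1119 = 7170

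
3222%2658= 564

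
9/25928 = 9/25928 = 0.00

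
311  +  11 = 322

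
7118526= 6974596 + 143930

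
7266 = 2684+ 4582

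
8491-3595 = 4896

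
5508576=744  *7404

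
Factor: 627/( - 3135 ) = -1/5= -  5^(  -  1) 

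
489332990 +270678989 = 760011979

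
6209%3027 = 155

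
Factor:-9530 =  - 2^1 * 5^1*953^1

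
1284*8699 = 11169516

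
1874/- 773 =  - 1874/773 = - 2.42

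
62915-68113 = -5198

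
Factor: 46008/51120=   9/10  =  2^( - 1)*3^2*5^( - 1 )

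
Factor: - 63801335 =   -  5^1*13^1*19^2 * 2719^1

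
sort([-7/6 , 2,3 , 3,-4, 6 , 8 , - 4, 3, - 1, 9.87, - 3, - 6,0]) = [-6, -4,  -  4, - 3, - 7/6, - 1,0, 2,  3, 3, 3 , 6  ,  8,9.87 ] 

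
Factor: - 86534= - 2^1*7^2*883^1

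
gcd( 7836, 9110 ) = 2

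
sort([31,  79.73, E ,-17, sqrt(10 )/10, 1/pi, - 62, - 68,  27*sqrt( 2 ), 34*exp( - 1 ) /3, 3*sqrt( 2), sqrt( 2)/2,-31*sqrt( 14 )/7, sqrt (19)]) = [ -68,-62, - 17,- 31*sqrt( 14)/7, sqrt(10 )/10,  1/pi,  sqrt( 2 )/2, E,  34 * exp(  -  1)/3,3*sqrt (2 ), sqrt( 19 ),31, 27*sqrt( 2),79.73]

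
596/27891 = 596/27891= 0.02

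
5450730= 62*87915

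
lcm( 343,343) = 343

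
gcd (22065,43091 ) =1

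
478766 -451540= 27226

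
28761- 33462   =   - 4701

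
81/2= 40+1/2 = 40.50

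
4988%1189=232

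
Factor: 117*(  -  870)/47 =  - 2^1*3^3*5^1*13^1*29^1*47^(-1)  =  - 101790/47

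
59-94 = -35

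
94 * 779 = 73226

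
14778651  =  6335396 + 8443255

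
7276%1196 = 100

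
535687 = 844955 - 309268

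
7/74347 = 1/10621 = 0.00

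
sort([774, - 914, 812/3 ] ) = [ -914, 812/3, 774]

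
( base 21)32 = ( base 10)65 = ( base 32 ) 21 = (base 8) 101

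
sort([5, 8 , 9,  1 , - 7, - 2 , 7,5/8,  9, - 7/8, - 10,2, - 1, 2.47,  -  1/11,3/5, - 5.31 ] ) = [- 10, - 7, - 5.31, - 2, - 1, - 7/8,-1/11, 3/5, 5/8, 1 , 2, 2.47, 5,7,  8, 9, 9] 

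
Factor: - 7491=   -  3^1*11^1*227^1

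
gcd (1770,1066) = 2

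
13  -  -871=884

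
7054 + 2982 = 10036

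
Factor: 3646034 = 2^1*7^1*31^2*271^1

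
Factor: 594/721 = 2^1*3^3*7^( - 1)*11^1*103^( - 1)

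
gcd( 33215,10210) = 5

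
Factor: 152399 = 13^1*19^1*617^1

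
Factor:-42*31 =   -  2^1*3^1*7^1*31^1 =- 1302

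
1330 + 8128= 9458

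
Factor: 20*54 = 1080 = 2^3 * 3^3*5^1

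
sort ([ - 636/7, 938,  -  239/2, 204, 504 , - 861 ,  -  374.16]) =[-861,  -  374.16, - 239/2, - 636/7,204,504,938 ] 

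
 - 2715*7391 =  - 20066565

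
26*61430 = 1597180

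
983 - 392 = 591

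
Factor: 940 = 2^2*5^1*47^1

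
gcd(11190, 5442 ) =6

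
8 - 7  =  1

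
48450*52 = 2519400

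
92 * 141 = 12972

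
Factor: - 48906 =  - 2^1*3^2*11^1*13^1*19^1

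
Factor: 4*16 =2^6 = 64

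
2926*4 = 11704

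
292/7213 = 292/7213 = 0.04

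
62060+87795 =149855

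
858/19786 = 33/761 = 0.04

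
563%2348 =563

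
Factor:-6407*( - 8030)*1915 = 98523322150 = 2^1*5^2*11^1* 43^1*73^1 * 149^1*383^1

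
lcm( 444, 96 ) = 3552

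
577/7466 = 577/7466 = 0.08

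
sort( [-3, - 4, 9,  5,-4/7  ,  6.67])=[- 4, - 3, - 4/7, 5,  6.67,9]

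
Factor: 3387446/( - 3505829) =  - 2^1*821^1 * 2063^1*3505829^( - 1 ) 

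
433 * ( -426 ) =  - 184458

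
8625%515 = 385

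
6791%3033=725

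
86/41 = 2 + 4/41 = 2.10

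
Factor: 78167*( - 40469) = -11^1* 13^1*283^1*78167^1 =- 3163340323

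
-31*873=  - 27063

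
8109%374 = 255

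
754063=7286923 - 6532860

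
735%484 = 251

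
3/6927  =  1/2309 =0.00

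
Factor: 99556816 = 2^4*73^1 * 85237^1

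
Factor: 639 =3^2 * 71^1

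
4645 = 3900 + 745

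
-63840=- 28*2280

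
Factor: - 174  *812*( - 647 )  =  2^3*3^1 * 7^1*29^2*647^1 = 91413336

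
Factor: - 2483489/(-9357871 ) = 17^( - 1)*67^1*71^(-1 )*101^1*367^1*7753^(-1)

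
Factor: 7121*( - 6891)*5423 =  - 3^1*11^1* 17^1*29^1*2297^1*  7121^1 = - 266111008053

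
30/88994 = 15/44497 =0.00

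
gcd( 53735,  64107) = 1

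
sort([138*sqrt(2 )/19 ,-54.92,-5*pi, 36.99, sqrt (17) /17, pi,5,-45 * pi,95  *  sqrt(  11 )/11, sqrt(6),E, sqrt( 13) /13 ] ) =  [ - 45*pi , - 54.92,-5*pi,sqrt(17 )/17, sqrt(13 ) /13, sqrt(6 ),E, pi,5, 138*sqrt(2 ) /19, 95* sqrt(  11) /11, 36.99 ] 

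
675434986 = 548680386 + 126754600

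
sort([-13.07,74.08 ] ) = [ - 13.07,74.08 ]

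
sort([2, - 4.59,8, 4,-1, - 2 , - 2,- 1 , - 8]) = [ - 8,  -  4.59,- 2,- 2, - 1,  -  1,2,4,8]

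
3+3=6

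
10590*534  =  5655060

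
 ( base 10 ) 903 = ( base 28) 147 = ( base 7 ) 2430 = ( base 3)1020110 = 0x387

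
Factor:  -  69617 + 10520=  - 59097 = - 3^1*19699^1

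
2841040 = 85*33424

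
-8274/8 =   -  1035  +  3/4= - 1034.25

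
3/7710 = 1/2570 = 0.00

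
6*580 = 3480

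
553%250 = 53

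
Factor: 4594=2^1*2297^1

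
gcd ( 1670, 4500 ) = 10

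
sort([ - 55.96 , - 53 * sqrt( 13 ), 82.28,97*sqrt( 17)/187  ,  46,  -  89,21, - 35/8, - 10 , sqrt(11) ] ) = [ - 53*sqrt(13) ,  -  89, - 55.96,  -  10,  -  35/8,97 * sqrt( 17)/187, sqrt(11 ), 21,46, 82.28] 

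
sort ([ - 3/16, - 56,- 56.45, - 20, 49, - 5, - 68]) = [ - 68, - 56.45, - 56, -20, - 5,  -  3/16, 49] 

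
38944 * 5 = 194720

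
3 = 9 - 6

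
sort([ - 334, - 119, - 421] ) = [ - 421, - 334, - 119]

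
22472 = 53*424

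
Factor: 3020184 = 2^3*3^2*41947^1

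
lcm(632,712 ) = 56248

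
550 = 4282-3732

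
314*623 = 195622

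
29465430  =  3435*8578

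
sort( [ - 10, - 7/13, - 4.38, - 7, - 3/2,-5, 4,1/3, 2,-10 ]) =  [ -10, - 10, - 7, - 5, - 4.38,-3/2, - 7/13,1/3,2, 4 ]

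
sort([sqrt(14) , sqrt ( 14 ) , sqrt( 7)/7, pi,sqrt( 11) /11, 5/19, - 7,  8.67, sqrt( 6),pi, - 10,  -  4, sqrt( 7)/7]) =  [ - 10,-7,-4, 5/19,sqrt( 11)/11,sqrt( 7)/7, sqrt( 7)/7, sqrt(6), pi , pi,sqrt( 14 ), sqrt( 14), 8.67]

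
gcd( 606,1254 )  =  6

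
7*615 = 4305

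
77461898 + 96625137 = 174087035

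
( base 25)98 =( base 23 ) A3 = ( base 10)233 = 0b11101001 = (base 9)278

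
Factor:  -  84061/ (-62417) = 62417^(- 1)*84061^1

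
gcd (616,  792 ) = 88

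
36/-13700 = -9/3425 = -0.00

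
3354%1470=414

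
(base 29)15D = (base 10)999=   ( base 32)V7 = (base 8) 1747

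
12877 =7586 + 5291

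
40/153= 40/153 =0.26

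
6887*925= 6370475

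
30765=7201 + 23564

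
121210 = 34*3565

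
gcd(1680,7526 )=2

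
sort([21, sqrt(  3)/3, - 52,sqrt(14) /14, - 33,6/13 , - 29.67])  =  [-52,-33, - 29.67,sqrt(14 ) /14,  6/13 , sqrt ( 3)/3, 21]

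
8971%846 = 511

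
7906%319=250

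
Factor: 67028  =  2^2 * 13^1*1289^1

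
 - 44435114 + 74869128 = 30434014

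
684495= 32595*21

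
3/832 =3/832 = 0.00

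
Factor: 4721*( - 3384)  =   - 2^3 * 3^2*47^1*4721^1 = - 15975864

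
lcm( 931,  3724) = 3724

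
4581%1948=685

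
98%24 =2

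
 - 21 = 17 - 38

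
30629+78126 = 108755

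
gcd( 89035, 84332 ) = 1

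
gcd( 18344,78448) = 8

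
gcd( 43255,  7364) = 1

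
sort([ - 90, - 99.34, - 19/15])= [ - 99.34,-90 , - 19/15]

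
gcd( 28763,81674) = 1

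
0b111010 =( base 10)58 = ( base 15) 3D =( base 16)3A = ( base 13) 46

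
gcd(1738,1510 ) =2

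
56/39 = 56/39= 1.44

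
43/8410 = 43/8410 = 0.01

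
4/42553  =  4/42553 = 0.00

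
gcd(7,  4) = 1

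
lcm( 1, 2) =2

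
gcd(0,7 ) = 7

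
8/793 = 8/793=0.01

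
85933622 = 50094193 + 35839429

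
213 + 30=243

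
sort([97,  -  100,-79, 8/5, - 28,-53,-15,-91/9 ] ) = [ - 100,-79,-53,- 28,-15, -91/9,8/5, 97] 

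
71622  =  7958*9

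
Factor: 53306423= 619^1 * 86117^1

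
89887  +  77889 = 167776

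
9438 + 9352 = 18790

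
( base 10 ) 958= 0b1110111110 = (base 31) us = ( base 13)589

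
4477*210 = 940170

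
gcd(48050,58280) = 310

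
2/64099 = 2/64099 = 0.00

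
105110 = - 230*( - 457)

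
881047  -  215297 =665750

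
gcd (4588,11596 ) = 4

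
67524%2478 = 618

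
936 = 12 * 78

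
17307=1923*9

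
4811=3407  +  1404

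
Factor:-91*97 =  - 7^1*13^1*97^1 = -  8827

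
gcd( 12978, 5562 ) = 1854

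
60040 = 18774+41266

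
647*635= 410845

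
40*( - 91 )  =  -3640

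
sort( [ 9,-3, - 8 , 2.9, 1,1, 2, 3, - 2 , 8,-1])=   [ - 8,-3,- 2, - 1,1,1 , 2 , 2.9, 3, 8, 9] 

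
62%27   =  8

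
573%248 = 77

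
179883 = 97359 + 82524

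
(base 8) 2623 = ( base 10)1427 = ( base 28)1MR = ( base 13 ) 85A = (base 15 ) 652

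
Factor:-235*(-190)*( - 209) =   -  2^1*5^2 *11^1 * 19^2 * 47^1=-  9331850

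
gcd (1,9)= 1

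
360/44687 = 360/44687 = 0.01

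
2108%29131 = 2108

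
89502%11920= 6062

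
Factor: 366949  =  11^1* 33359^1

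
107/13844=107/13844 = 0.01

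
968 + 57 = 1025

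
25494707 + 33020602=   58515309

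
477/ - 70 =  - 477/70 = - 6.81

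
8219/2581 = 3 + 476/2581 = 3.18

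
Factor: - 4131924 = - 2^2*3^1 * 344327^1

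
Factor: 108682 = 2^1*7^2*1109^1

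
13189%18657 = 13189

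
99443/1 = 99443  =  99443.00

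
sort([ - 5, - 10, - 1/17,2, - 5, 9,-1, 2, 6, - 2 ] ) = [ - 10, - 5, - 5,-2, - 1, - 1/17, 2, 2, 6, 9] 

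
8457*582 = 4921974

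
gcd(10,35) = 5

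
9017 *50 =450850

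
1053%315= 108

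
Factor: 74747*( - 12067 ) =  - 901972049 = -  11^1* 1097^1 *74747^1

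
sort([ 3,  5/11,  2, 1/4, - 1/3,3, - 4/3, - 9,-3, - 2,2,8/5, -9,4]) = [-9, - 9, - 3, - 2,- 4/3, - 1/3,1/4,5/11,8/5, 2,2,3 , 3,4]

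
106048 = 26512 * 4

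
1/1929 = 1/1929 = 0.00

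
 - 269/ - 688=269/688  =  0.39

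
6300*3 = 18900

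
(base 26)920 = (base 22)CEK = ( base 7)23614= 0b1011111111000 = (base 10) 6136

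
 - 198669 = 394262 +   -  592931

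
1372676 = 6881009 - 5508333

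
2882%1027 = 828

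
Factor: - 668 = - 2^2*167^1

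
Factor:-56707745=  - 5^1*829^1 * 13681^1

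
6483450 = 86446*75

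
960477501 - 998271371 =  - 37793870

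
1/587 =1/587 = 0.00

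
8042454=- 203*(- 39618 )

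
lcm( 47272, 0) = 0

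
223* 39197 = 8740931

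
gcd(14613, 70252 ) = 1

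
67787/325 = 67787/325 = 208.58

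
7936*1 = 7936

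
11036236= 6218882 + 4817354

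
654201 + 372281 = 1026482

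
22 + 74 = 96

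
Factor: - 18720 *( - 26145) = 489434400 =2^5*3^4*5^2*7^1*13^1*83^1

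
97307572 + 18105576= 115413148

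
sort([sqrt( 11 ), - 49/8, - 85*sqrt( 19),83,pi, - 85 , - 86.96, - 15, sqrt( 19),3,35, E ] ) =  [ - 85 * sqrt( 19), - 86.96 , - 85, - 15, - 49/8,E,3,pi , sqrt( 11) , sqrt( 19 ) , 35,83 ]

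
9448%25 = 23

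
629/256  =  629/256 = 2.46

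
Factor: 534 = 2^1*3^1*89^1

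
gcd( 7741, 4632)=1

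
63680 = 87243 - 23563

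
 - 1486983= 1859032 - 3346015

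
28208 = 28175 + 33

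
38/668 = 19/334 = 0.06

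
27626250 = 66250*417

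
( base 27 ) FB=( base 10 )416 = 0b110100000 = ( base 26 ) G0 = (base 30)dq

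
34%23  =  11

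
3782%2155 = 1627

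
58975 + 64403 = 123378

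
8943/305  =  29+98/305 = 29.32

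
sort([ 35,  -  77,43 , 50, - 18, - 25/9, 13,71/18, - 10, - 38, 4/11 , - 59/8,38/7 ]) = [ - 77, -38,-18, - 10, - 59/8,- 25/9,4/11,71/18,38/7,13, 35, 43,50] 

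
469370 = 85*5522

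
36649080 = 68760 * 533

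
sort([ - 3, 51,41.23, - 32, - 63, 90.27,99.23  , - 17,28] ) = [ - 63,-32, - 17,-3, 28,41.23,51,90.27,99.23 ]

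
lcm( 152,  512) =9728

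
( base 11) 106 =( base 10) 127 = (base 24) 57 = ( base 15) 87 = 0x7F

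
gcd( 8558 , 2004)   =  2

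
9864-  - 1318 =11182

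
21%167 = 21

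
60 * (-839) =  - 50340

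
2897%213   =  128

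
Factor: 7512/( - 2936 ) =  - 939/367= - 3^1*313^1*367^( - 1 )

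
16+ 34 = 50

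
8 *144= 1152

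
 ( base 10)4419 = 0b1000101000011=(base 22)92j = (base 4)1011003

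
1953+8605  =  10558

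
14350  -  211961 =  -197611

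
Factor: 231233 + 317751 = 548984 =2^3*163^1*421^1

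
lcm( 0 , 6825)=0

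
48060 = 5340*9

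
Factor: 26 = 2^1*13^1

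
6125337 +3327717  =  9453054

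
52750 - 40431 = 12319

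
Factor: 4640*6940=32201600 = 2^7 * 5^2*29^1*347^1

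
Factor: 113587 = 97^1*1171^1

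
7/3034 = 7/3034=0.00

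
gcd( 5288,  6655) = 1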